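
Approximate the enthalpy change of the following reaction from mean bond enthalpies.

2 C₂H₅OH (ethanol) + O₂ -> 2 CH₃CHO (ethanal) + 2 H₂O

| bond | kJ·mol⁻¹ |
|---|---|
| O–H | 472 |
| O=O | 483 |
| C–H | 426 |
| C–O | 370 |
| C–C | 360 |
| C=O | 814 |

ΔH ≈ −497 kJ

Bonds broken (reactants):
  C–C: 2 × 360 = 720
  C–H: 10 × 426 = 4260
  C–O: 2 × 370 = 740
  O–H: 2 × 472 = 944
  O=O: 1 × 483 = 483
  Σ(broken) = 7147 kJ
Bonds formed (products):
  C–C: 2 × 360 = 720
  C–H: 8 × 426 = 3408
  C=O: 2 × 814 = 1628
  O–H: 4 × 472 = 1888
  Σ(formed) = 7644 kJ
ΔH = Σ(broken) − Σ(formed) = 7147 − 7644 = −497 kJ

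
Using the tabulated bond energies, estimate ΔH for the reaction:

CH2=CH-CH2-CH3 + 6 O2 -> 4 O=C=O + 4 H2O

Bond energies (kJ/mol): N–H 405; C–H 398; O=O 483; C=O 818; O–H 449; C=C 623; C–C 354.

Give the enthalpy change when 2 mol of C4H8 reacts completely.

Bonds broken (reactants):
  C–C: 2 × 354 = 708
  C–H: 8 × 398 = 3184
  C=C: 1 × 623 = 623
  O=O: 6 × 483 = 2898
  Σ(broken) = 7413 kJ
Bonds formed (products):
  C=O: 8 × 818 = 6544
  O–H: 8 × 449 = 3592
  Σ(formed) = 10136 kJ
ΔH = Σ(broken) − Σ(formed) = 7413 − 10136 = −2723 kJ
For 2× the reaction as written: 2 × (−2723) = −5446 kJ

ΔH = −5446 kJ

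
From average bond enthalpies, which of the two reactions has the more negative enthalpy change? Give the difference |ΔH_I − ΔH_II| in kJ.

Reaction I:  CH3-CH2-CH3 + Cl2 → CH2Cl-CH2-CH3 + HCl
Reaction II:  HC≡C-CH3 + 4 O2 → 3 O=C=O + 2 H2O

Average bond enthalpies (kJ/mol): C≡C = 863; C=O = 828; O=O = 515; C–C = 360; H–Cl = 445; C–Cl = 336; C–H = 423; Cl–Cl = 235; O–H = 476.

Reaction II, by 1774 kJ

Reaction I:
  Bonds broken (reactants):
    C–C: 2 × 360 = 720
    C–H: 8 × 423 = 3384
    Cl–Cl: 1 × 235 = 235
    Σ(broken) = 4339 kJ
  Bonds formed (products):
    C–C: 2 × 360 = 720
    C–Cl: 1 × 336 = 336
    C–H: 7 × 423 = 2961
    H–Cl: 1 × 445 = 445
    Σ(formed) = 4462 kJ
  ΔH_I = 4339 − 4462 = −123 kJ
Reaction II:
  Bonds broken (reactants):
    C≡C: 1 × 863 = 863
    C–C: 1 × 360 = 360
    C–H: 4 × 423 = 1692
    O=O: 4 × 515 = 2060
    Σ(broken) = 4975 kJ
  Bonds formed (products):
    C=O: 6 × 828 = 4968
    O–H: 4 × 476 = 1904
    Σ(formed) = 6872 kJ
  ΔH_II = 4975 − 6872 = −1897 kJ
ΔH_I − ΔH_II = +1774 kJ, so reaction II has the more negative ΔH; |ΔH_I − ΔH_II| = 1774 kJ.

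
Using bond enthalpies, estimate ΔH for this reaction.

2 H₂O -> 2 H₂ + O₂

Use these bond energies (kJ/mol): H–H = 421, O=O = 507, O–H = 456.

ΔH ≈ +475 kJ

Bonds broken (reactants):
  O–H: 4 × 456 = 1824
  Σ(broken) = 1824 kJ
Bonds formed (products):
  H–H: 2 × 421 = 842
  O=O: 1 × 507 = 507
  Σ(formed) = 1349 kJ
ΔH = Σ(broken) − Σ(formed) = 1824 − 1349 = +475 kJ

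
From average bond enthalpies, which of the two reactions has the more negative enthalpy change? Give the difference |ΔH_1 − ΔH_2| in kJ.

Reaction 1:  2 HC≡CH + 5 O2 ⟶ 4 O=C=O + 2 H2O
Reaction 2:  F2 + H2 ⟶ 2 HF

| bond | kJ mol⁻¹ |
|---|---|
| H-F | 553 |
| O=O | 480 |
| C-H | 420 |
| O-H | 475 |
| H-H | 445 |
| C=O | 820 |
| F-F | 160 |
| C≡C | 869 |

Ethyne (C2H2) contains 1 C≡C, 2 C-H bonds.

Reaction 1:
  Bonds broken (reactants):
    C≡C: 2 × 869 = 1738
    C-H: 4 × 420 = 1680
    O=O: 5 × 480 = 2400
    Σ(broken) = 5818 kJ
  Bonds formed (products):
    C=O: 8 × 820 = 6560
    O-H: 4 × 475 = 1900
    Σ(formed) = 8460 kJ
  ΔH_1 = 5818 − 8460 = −2642 kJ
Reaction 2:
  Bonds broken (reactants):
    F-F: 1 × 160 = 160
    H-H: 1 × 445 = 445
    Σ(broken) = 605 kJ
  Bonds formed (products):
    H-F: 2 × 553 = 1106
    Σ(formed) = 1106 kJ
  ΔH_2 = 605 − 1106 = −501 kJ
ΔH_1 − ΔH_2 = −2141 kJ, so reaction 1 has the more negative ΔH; |ΔH_1 − ΔH_2| = 2141 kJ.

Reaction 1, by 2141 kJ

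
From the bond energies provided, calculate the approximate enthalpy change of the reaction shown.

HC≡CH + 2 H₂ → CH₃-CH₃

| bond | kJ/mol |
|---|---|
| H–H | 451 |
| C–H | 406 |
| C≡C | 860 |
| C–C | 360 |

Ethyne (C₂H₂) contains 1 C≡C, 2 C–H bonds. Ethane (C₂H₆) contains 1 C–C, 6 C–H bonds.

ΔH ≈ −222 kJ

Bonds broken (reactants):
  C≡C: 1 × 860 = 860
  C–H: 2 × 406 = 812
  H–H: 2 × 451 = 902
  Σ(broken) = 2574 kJ
Bonds formed (products):
  C–C: 1 × 360 = 360
  C–H: 6 × 406 = 2436
  Σ(formed) = 2796 kJ
ΔH = Σ(broken) − Σ(formed) = 2574 − 2796 = −222 kJ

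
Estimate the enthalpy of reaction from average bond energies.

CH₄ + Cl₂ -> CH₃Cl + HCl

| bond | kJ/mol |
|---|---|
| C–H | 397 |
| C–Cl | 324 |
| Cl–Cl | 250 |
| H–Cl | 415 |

ΔH ≈ −92 kJ

Bonds broken (reactants):
  C–H: 4 × 397 = 1588
  Cl–Cl: 1 × 250 = 250
  Σ(broken) = 1838 kJ
Bonds formed (products):
  C–Cl: 1 × 324 = 324
  C–H: 3 × 397 = 1191
  H–Cl: 1 × 415 = 415
  Σ(formed) = 1930 kJ
ΔH = Σ(broken) − Σ(formed) = 1838 − 1930 = −92 kJ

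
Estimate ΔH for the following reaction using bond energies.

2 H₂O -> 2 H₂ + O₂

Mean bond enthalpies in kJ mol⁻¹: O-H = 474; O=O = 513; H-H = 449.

ΔH ≈ +485 kJ

Bonds broken (reactants):
  O-H: 4 × 474 = 1896
  Σ(broken) = 1896 kJ
Bonds formed (products):
  H-H: 2 × 449 = 898
  O=O: 1 × 513 = 513
  Σ(formed) = 1411 kJ
ΔH = Σ(broken) − Σ(formed) = 1896 − 1411 = +485 kJ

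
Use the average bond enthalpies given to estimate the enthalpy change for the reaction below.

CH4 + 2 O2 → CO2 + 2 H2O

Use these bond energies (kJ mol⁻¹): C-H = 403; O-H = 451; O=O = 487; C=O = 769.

Bonds broken (reactants):
  C-H: 4 × 403 = 1612
  O=O: 2 × 487 = 974
  Σ(broken) = 2586 kJ
Bonds formed (products):
  C=O: 2 × 769 = 1538
  O-H: 4 × 451 = 1804
  Σ(formed) = 3342 kJ
ΔH = Σ(broken) − Σ(formed) = 2586 − 3342 = −756 kJ

ΔH ≈ −756 kJ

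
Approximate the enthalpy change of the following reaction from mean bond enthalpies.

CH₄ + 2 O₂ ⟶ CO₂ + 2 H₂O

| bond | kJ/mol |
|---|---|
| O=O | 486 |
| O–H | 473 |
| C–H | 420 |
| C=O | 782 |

ΔH ≈ −804 kJ

Bonds broken (reactants):
  C–H: 4 × 420 = 1680
  O=O: 2 × 486 = 972
  Σ(broken) = 2652 kJ
Bonds formed (products):
  C=O: 2 × 782 = 1564
  O–H: 4 × 473 = 1892
  Σ(formed) = 3456 kJ
ΔH = Σ(broken) − Σ(formed) = 2652 − 3456 = −804 kJ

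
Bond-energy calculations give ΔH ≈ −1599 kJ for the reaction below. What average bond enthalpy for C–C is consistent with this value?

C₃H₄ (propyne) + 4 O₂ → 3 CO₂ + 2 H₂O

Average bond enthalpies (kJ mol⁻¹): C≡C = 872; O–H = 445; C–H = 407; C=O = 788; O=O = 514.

Let D be the C–C bond energy.
Σ(broken) = 1×872 + 1×D + 4×407 + 4×514 = 4556 + D
Σ(formed) = 6×788 + 4×445 = 6508
ΔH = Σ(broken) − Σ(formed) = (4556 + D) − (6508) = −1952 + D
Setting this equal to −1599 kJ gives D = 353 kJ/mol.

D(C–C) ≈ 353 kJ/mol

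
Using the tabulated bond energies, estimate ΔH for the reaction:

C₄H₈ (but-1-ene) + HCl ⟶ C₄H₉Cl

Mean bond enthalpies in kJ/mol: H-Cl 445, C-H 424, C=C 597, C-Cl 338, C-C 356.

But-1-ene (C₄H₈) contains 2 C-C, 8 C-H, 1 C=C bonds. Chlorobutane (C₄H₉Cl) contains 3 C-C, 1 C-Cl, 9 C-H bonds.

ΔH ≈ −76 kJ

Bonds broken (reactants):
  C-C: 2 × 356 = 712
  C-H: 8 × 424 = 3392
  C=C: 1 × 597 = 597
  H-Cl: 1 × 445 = 445
  Σ(broken) = 5146 kJ
Bonds formed (products):
  C-C: 3 × 356 = 1068
  C-Cl: 1 × 338 = 338
  C-H: 9 × 424 = 3816
  Σ(formed) = 5222 kJ
ΔH = Σ(broken) − Σ(formed) = 5146 − 5222 = −76 kJ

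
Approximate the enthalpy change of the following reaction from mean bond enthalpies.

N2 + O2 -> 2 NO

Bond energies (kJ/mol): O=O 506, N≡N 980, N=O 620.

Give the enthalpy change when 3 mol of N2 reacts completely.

ΔH = +738 kJ

Bonds broken (reactants):
  N≡N: 1 × 980 = 980
  O=O: 1 × 506 = 506
  Σ(broken) = 1486 kJ
Bonds formed (products):
  N=O: 2 × 620 = 1240
  Σ(formed) = 1240 kJ
ΔH = Σ(broken) − Σ(formed) = 1486 − 1240 = +246 kJ
For 3× the reaction as written: 3 × (+246) = +738 kJ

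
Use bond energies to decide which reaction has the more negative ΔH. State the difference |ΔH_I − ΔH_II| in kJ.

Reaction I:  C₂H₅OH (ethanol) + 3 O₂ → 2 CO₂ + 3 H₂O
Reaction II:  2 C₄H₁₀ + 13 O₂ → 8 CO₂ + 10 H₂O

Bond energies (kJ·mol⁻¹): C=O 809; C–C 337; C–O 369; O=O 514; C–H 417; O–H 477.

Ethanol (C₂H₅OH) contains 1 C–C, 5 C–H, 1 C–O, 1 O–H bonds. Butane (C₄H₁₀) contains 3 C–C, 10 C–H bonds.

Reaction II, by 4152 kJ

Reaction I:
  Bonds broken (reactants):
    C–C: 1 × 337 = 337
    C–H: 5 × 417 = 2085
    C–O: 1 × 369 = 369
    O–H: 1 × 477 = 477
    O=O: 3 × 514 = 1542
    Σ(broken) = 4810 kJ
  Bonds formed (products):
    C=O: 4 × 809 = 3236
    O–H: 6 × 477 = 2862
    Σ(formed) = 6098 kJ
  ΔH_I = 4810 − 6098 = −1288 kJ
Reaction II:
  Bonds broken (reactants):
    C–C: 6 × 337 = 2022
    C–H: 20 × 417 = 8340
    O=O: 13 × 514 = 6682
    Σ(broken) = 17044 kJ
  Bonds formed (products):
    C=O: 16 × 809 = 12944
    O–H: 20 × 477 = 9540
    Σ(formed) = 22484 kJ
  ΔH_II = 17044 − 22484 = −5440 kJ
ΔH_I − ΔH_II = +4152 kJ, so reaction II has the more negative ΔH; |ΔH_I − ΔH_II| = 4152 kJ.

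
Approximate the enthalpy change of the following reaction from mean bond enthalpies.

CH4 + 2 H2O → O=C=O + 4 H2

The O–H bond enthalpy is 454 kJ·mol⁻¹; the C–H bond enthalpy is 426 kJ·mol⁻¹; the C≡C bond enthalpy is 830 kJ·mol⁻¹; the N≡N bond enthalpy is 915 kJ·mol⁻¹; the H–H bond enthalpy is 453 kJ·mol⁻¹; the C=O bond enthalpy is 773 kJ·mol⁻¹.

ΔH ≈ +162 kJ

Bonds broken (reactants):
  C–H: 4 × 426 = 1704
  O–H: 4 × 454 = 1816
  Σ(broken) = 3520 kJ
Bonds formed (products):
  C=O: 2 × 773 = 1546
  H–H: 4 × 453 = 1812
  Σ(formed) = 3358 kJ
ΔH = Σ(broken) − Σ(formed) = 3520 − 3358 = +162 kJ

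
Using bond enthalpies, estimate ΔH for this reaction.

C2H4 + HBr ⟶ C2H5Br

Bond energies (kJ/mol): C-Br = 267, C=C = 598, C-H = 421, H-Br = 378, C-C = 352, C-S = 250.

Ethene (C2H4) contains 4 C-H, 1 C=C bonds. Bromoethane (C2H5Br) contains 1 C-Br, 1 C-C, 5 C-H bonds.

Bonds broken (reactants):
  C-H: 4 × 421 = 1684
  C=C: 1 × 598 = 598
  H-Br: 1 × 378 = 378
  Σ(broken) = 2660 kJ
Bonds formed (products):
  C-Br: 1 × 267 = 267
  C-C: 1 × 352 = 352
  C-H: 5 × 421 = 2105
  Σ(formed) = 2724 kJ
ΔH = Σ(broken) − Σ(formed) = 2660 − 2724 = −64 kJ

ΔH ≈ −64 kJ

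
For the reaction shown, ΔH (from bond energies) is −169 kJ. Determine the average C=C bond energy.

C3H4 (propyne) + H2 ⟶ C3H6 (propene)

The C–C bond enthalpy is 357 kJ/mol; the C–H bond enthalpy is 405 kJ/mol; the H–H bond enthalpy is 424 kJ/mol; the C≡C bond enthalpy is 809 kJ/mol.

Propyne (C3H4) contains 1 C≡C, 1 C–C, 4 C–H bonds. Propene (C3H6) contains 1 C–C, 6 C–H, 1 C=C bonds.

Let D be the C=C bond energy.
Σ(broken) = 1×809 + 1×357 + 4×405 + 1×424 = 3210
Σ(formed) = 1×357 + 6×405 + 1×D = 2787 + D
ΔH = Σ(broken) − Σ(formed) = (3210) − (2787 + D) = +423 − D
Setting this equal to −169 kJ gives D = 592 kJ/mol.

D(C=C) ≈ 592 kJ/mol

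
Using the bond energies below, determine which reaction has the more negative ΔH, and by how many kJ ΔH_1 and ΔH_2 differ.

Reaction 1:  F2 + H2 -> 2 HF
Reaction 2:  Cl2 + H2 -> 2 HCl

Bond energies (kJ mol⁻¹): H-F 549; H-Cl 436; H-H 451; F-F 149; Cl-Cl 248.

Reaction 1:
  Bonds broken (reactants):
    F-F: 1 × 149 = 149
    H-H: 1 × 451 = 451
    Σ(broken) = 600 kJ
  Bonds formed (products):
    H-F: 2 × 549 = 1098
    Σ(formed) = 1098 kJ
  ΔH_1 = 600 − 1098 = −498 kJ
Reaction 2:
  Bonds broken (reactants):
    Cl-Cl: 1 × 248 = 248
    H-H: 1 × 451 = 451
    Σ(broken) = 699 kJ
  Bonds formed (products):
    H-Cl: 2 × 436 = 872
    Σ(formed) = 872 kJ
  ΔH_2 = 699 − 872 = −173 kJ
ΔH_1 − ΔH_2 = −325 kJ, so reaction 1 has the more negative ΔH; |ΔH_1 − ΔH_2| = 325 kJ.

Reaction 1, by 325 kJ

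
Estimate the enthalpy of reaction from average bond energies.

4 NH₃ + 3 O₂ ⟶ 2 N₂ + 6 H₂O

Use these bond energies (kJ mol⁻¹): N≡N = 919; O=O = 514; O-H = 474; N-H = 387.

ΔH ≈ −1340 kJ

Bonds broken (reactants):
  N-H: 12 × 387 = 4644
  O=O: 3 × 514 = 1542
  Σ(broken) = 6186 kJ
Bonds formed (products):
  N≡N: 2 × 919 = 1838
  O-H: 12 × 474 = 5688
  Σ(formed) = 7526 kJ
ΔH = Σ(broken) − Σ(formed) = 6186 − 7526 = −1340 kJ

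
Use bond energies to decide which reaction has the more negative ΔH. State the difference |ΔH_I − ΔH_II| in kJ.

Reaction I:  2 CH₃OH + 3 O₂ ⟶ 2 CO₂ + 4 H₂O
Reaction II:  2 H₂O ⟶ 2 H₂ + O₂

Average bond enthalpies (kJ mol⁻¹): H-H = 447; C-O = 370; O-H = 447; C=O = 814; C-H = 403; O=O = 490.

Reaction I, by 1714 kJ

Reaction I:
  Bonds broken (reactants):
    C-H: 6 × 403 = 2418
    C-O: 2 × 370 = 740
    O-H: 2 × 447 = 894
    O=O: 3 × 490 = 1470
    Σ(broken) = 5522 kJ
  Bonds formed (products):
    C=O: 4 × 814 = 3256
    O-H: 8 × 447 = 3576
    Σ(formed) = 6832 kJ
  ΔH_I = 5522 − 6832 = −1310 kJ
Reaction II:
  Bonds broken (reactants):
    O-H: 4 × 447 = 1788
    Σ(broken) = 1788 kJ
  Bonds formed (products):
    H-H: 2 × 447 = 894
    O=O: 1 × 490 = 490
    Σ(formed) = 1384 kJ
  ΔH_II = 1788 − 1384 = +404 kJ
ΔH_I − ΔH_II = −1714 kJ, so reaction I has the more negative ΔH; |ΔH_I − ΔH_II| = 1714 kJ.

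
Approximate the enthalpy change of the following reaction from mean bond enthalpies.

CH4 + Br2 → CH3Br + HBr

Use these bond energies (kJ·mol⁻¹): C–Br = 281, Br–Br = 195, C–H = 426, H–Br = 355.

ΔH ≈ −15 kJ

Bonds broken (reactants):
  Br–Br: 1 × 195 = 195
  C–H: 4 × 426 = 1704
  Σ(broken) = 1899 kJ
Bonds formed (products):
  C–Br: 1 × 281 = 281
  C–H: 3 × 426 = 1278
  H–Br: 1 × 355 = 355
  Σ(formed) = 1914 kJ
ΔH = Σ(broken) − Σ(formed) = 1899 − 1914 = −15 kJ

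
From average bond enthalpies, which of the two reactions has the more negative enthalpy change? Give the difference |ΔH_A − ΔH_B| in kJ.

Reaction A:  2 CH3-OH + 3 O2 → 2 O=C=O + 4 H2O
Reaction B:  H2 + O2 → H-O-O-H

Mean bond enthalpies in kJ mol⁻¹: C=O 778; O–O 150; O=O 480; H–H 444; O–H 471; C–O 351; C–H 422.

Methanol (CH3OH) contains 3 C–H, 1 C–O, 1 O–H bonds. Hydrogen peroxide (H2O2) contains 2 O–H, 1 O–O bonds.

Reaction A, by 1096 kJ

Reaction A:
  Bonds broken (reactants):
    C–H: 6 × 422 = 2532
    C–O: 2 × 351 = 702
    O–H: 2 × 471 = 942
    O=O: 3 × 480 = 1440
    Σ(broken) = 5616 kJ
  Bonds formed (products):
    C=O: 4 × 778 = 3112
    O–H: 8 × 471 = 3768
    Σ(formed) = 6880 kJ
  ΔH_A = 5616 − 6880 = −1264 kJ
Reaction B:
  Bonds broken (reactants):
    H–H: 1 × 444 = 444
    O=O: 1 × 480 = 480
    Σ(broken) = 924 kJ
  Bonds formed (products):
    O–H: 2 × 471 = 942
    O–O: 1 × 150 = 150
    Σ(formed) = 1092 kJ
  ΔH_B = 924 − 1092 = −168 kJ
ΔH_A − ΔH_B = −1096 kJ, so reaction A has the more negative ΔH; |ΔH_A − ΔH_B| = 1096 kJ.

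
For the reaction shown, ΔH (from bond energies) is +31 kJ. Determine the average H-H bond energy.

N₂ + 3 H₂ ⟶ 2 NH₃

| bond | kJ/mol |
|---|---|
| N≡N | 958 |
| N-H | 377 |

D(H-H) ≈ 445 kJ/mol

Let D be the H-H bond energy.
Σ(broken) = 3×D + 1×958 = 958 + 3D
Σ(formed) = 6×377 = 2262
ΔH = Σ(broken) − Σ(formed) = (958 + 3D) − (2262) = −1304 + 3D
Setting this equal to +31 kJ gives 3D = 1335, so D = 445 kJ/mol.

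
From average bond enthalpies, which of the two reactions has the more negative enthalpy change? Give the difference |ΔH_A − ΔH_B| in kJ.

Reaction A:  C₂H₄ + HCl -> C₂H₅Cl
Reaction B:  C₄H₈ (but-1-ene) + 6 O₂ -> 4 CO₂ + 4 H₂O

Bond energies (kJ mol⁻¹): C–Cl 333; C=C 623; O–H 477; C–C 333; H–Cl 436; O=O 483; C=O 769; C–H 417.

Reaction A:
  Bonds broken (reactants):
    C–H: 4 × 417 = 1668
    C=C: 1 × 623 = 623
    H–Cl: 1 × 436 = 436
    Σ(broken) = 2727 kJ
  Bonds formed (products):
    C–C: 1 × 333 = 333
    C–Cl: 1 × 333 = 333
    C–H: 5 × 417 = 2085
    Σ(formed) = 2751 kJ
  ΔH_A = 2727 − 2751 = −24 kJ
Reaction B:
  Bonds broken (reactants):
    C–C: 2 × 333 = 666
    C–H: 8 × 417 = 3336
    C=C: 1 × 623 = 623
    O=O: 6 × 483 = 2898
    Σ(broken) = 7523 kJ
  Bonds formed (products):
    C=O: 8 × 769 = 6152
    O–H: 8 × 477 = 3816
    Σ(formed) = 9968 kJ
  ΔH_B = 7523 − 9968 = −2445 kJ
ΔH_A − ΔH_B = +2421 kJ, so reaction B has the more negative ΔH; |ΔH_A − ΔH_B| = 2421 kJ.

Reaction B, by 2421 kJ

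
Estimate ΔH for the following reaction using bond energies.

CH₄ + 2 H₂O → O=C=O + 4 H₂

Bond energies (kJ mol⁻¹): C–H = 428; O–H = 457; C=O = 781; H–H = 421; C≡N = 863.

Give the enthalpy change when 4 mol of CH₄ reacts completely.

Bonds broken (reactants):
  C–H: 4 × 428 = 1712
  O–H: 4 × 457 = 1828
  Σ(broken) = 3540 kJ
Bonds formed (products):
  C=O: 2 × 781 = 1562
  H–H: 4 × 421 = 1684
  Σ(formed) = 3246 kJ
ΔH = Σ(broken) − Σ(formed) = 3540 − 3246 = +294 kJ
For 4× the reaction as written: 4 × (+294) = +1176 kJ

ΔH = +1176 kJ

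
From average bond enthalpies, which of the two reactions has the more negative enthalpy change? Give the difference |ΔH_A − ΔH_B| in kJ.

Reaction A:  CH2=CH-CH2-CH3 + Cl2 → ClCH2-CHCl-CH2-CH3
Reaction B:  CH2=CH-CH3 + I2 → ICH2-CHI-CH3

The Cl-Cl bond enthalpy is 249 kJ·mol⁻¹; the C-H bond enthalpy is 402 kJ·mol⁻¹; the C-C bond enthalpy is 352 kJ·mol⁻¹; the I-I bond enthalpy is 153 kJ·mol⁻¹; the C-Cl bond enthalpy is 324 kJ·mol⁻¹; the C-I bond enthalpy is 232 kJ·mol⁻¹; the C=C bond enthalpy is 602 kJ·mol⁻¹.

Reaction A:
  Bonds broken (reactants):
    C-C: 2 × 352 = 704
    C-H: 8 × 402 = 3216
    C=C: 1 × 602 = 602
    Cl-Cl: 1 × 249 = 249
    Σ(broken) = 4771 kJ
  Bonds formed (products):
    C-C: 3 × 352 = 1056
    C-Cl: 2 × 324 = 648
    C-H: 8 × 402 = 3216
    Σ(formed) = 4920 kJ
  ΔH_A = 4771 − 4920 = −149 kJ
Reaction B:
  Bonds broken (reactants):
    C-C: 1 × 352 = 352
    C-H: 6 × 402 = 2412
    C=C: 1 × 602 = 602
    I-I: 1 × 153 = 153
    Σ(broken) = 3519 kJ
  Bonds formed (products):
    C-C: 2 × 352 = 704
    C-H: 6 × 402 = 2412
    C-I: 2 × 232 = 464
    Σ(formed) = 3580 kJ
  ΔH_B = 3519 − 3580 = −61 kJ
ΔH_A − ΔH_B = −88 kJ, so reaction A has the more negative ΔH; |ΔH_A − ΔH_B| = 88 kJ.

Reaction A, by 88 kJ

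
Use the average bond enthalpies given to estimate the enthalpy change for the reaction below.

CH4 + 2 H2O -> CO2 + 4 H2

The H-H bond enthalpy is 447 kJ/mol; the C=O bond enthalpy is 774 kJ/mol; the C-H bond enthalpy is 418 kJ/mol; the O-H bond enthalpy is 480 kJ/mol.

Bonds broken (reactants):
  C-H: 4 × 418 = 1672
  O-H: 4 × 480 = 1920
  Σ(broken) = 3592 kJ
Bonds formed (products):
  C=O: 2 × 774 = 1548
  H-H: 4 × 447 = 1788
  Σ(formed) = 3336 kJ
ΔH = Σ(broken) − Σ(formed) = 3592 − 3336 = +256 kJ

ΔH ≈ +256 kJ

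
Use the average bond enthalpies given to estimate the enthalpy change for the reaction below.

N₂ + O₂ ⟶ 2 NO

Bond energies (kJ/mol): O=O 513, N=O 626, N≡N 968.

ΔH ≈ +229 kJ

Bonds broken (reactants):
  N≡N: 1 × 968 = 968
  O=O: 1 × 513 = 513
  Σ(broken) = 1481 kJ
Bonds formed (products):
  N=O: 2 × 626 = 1252
  Σ(formed) = 1252 kJ
ΔH = Σ(broken) − Σ(formed) = 1481 − 1252 = +229 kJ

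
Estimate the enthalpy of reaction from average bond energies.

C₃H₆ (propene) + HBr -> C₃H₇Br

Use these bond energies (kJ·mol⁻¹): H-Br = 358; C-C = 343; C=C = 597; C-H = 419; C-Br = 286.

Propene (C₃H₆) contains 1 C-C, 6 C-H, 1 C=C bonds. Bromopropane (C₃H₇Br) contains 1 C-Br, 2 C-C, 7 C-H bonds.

ΔH ≈ −93 kJ

Bonds broken (reactants):
  C-C: 1 × 343 = 343
  C-H: 6 × 419 = 2514
  C=C: 1 × 597 = 597
  H-Br: 1 × 358 = 358
  Σ(broken) = 3812 kJ
Bonds formed (products):
  C-Br: 1 × 286 = 286
  C-C: 2 × 343 = 686
  C-H: 7 × 419 = 2933
  Σ(formed) = 3905 kJ
ΔH = Σ(broken) − Σ(formed) = 3812 − 3905 = −93 kJ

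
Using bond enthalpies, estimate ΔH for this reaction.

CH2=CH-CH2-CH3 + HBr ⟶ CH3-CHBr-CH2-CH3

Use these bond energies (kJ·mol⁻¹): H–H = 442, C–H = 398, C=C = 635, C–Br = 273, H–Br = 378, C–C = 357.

ΔH ≈ −15 kJ

Bonds broken (reactants):
  C–C: 2 × 357 = 714
  C–H: 8 × 398 = 3184
  C=C: 1 × 635 = 635
  H–Br: 1 × 378 = 378
  Σ(broken) = 4911 kJ
Bonds formed (products):
  C–Br: 1 × 273 = 273
  C–C: 3 × 357 = 1071
  C–H: 9 × 398 = 3582
  Σ(formed) = 4926 kJ
ΔH = Σ(broken) − Σ(formed) = 4911 − 4926 = −15 kJ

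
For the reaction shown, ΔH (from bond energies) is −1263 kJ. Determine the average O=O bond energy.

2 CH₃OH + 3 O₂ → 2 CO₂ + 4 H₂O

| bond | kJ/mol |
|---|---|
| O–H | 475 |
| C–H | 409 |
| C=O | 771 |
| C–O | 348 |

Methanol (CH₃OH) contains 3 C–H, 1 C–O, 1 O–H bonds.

Let D be the O=O bond energy.
Σ(broken) = 6×409 + 2×348 + 2×475 + 3×D = 4100 + 3D
Σ(formed) = 4×771 + 8×475 = 6884
ΔH = Σ(broken) − Σ(formed) = (4100 + 3D) − (6884) = −2784 + 3D
Setting this equal to −1263 kJ gives 3D = 1521, so D = 507 kJ/mol.

D(O=O) ≈ 507 kJ/mol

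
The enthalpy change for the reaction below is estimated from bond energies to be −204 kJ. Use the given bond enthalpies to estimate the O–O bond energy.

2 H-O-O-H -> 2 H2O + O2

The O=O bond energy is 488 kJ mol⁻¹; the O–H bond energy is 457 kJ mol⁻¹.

Let D be the O–O bond energy.
Σ(broken) = 4×457 + 2×D = 1828 + 2D
Σ(formed) = 4×457 + 1×488 = 2316
ΔH = Σ(broken) − Σ(formed) = (1828 + 2D) − (2316) = −488 + 2D
Setting this equal to −204 kJ gives 2D = 284, so D = 142 kJ/mol.

D(O–O) ≈ 142 kJ/mol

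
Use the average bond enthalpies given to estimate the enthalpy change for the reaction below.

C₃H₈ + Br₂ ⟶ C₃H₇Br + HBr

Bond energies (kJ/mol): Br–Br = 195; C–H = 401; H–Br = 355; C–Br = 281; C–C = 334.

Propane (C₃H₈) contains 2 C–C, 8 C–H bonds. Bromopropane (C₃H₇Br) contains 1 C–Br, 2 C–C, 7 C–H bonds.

Bonds broken (reactants):
  Br–Br: 1 × 195 = 195
  C–C: 2 × 334 = 668
  C–H: 8 × 401 = 3208
  Σ(broken) = 4071 kJ
Bonds formed (products):
  C–Br: 1 × 281 = 281
  C–C: 2 × 334 = 668
  C–H: 7 × 401 = 2807
  H–Br: 1 × 355 = 355
  Σ(formed) = 4111 kJ
ΔH = Σ(broken) − Σ(formed) = 4071 − 4111 = −40 kJ

ΔH ≈ −40 kJ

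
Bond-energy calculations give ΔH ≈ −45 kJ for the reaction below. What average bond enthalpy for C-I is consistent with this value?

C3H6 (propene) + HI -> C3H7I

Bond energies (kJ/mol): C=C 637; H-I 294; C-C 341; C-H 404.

Let D be the C-I bond energy.
Σ(broken) = 1×341 + 6×404 + 1×637 + 1×294 = 3696
Σ(formed) = 2×341 + 7×404 + 1×D = 3510 + D
ΔH = Σ(broken) − Σ(formed) = (3696) − (3510 + D) = +186 − D
Setting this equal to −45 kJ gives D = 231 kJ/mol.

D(C-I) ≈ 231 kJ/mol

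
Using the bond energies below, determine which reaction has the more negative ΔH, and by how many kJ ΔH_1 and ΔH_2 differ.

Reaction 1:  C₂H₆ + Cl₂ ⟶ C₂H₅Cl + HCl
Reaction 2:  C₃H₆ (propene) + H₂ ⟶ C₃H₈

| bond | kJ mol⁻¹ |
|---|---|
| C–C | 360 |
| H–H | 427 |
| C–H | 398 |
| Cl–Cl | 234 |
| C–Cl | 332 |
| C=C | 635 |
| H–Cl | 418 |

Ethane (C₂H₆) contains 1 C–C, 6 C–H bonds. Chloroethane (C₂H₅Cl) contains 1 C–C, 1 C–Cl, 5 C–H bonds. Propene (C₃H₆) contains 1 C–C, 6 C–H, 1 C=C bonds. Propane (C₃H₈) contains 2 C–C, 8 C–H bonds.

Reaction 1, by 24 kJ

Reaction 1:
  Bonds broken (reactants):
    C–C: 1 × 360 = 360
    C–H: 6 × 398 = 2388
    Cl–Cl: 1 × 234 = 234
    Σ(broken) = 2982 kJ
  Bonds formed (products):
    C–C: 1 × 360 = 360
    C–Cl: 1 × 332 = 332
    C–H: 5 × 398 = 1990
    H–Cl: 1 × 418 = 418
    Σ(formed) = 3100 kJ
  ΔH_1 = 2982 − 3100 = −118 kJ
Reaction 2:
  Bonds broken (reactants):
    C–C: 1 × 360 = 360
    C–H: 6 × 398 = 2388
    C=C: 1 × 635 = 635
    H–H: 1 × 427 = 427
    Σ(broken) = 3810 kJ
  Bonds formed (products):
    C–C: 2 × 360 = 720
    C–H: 8 × 398 = 3184
    Σ(formed) = 3904 kJ
  ΔH_2 = 3810 − 3904 = −94 kJ
ΔH_1 − ΔH_2 = −24 kJ, so reaction 1 has the more negative ΔH; |ΔH_1 − ΔH_2| = 24 kJ.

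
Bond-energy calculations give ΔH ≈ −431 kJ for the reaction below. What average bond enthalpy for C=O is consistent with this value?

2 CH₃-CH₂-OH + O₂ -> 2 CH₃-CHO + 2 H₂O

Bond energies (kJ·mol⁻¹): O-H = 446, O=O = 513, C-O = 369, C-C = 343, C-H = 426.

D(C=O) ≈ 821 kJ/mol

Let D be the C=O bond energy.
Σ(broken) = 2×343 + 10×426 + 2×369 + 2×446 + 1×513 = 7089
Σ(formed) = 2×343 + 8×426 + 2×D + 4×446 = 5878 + 2D
ΔH = Σ(broken) − Σ(formed) = (7089) − (5878 + 2D) = +1211 − 2D
Setting this equal to −431 kJ gives 2D = 1642, so D = 821 kJ/mol.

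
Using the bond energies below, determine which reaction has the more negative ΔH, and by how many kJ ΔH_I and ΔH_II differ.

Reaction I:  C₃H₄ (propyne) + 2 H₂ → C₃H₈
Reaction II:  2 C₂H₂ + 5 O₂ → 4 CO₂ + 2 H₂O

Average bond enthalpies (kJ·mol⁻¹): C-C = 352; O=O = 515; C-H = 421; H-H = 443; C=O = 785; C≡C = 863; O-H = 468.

Reaction II, by 1880 kJ

Reaction I:
  Bonds broken (reactants):
    C≡C: 1 × 863 = 863
    C-C: 1 × 352 = 352
    C-H: 4 × 421 = 1684
    H-H: 2 × 443 = 886
    Σ(broken) = 3785 kJ
  Bonds formed (products):
    C-C: 2 × 352 = 704
    C-H: 8 × 421 = 3368
    Σ(formed) = 4072 kJ
  ΔH_I = 3785 − 4072 = −287 kJ
Reaction II:
  Bonds broken (reactants):
    C≡C: 2 × 863 = 1726
    C-H: 4 × 421 = 1684
    O=O: 5 × 515 = 2575
    Σ(broken) = 5985 kJ
  Bonds formed (products):
    C=O: 8 × 785 = 6280
    O-H: 4 × 468 = 1872
    Σ(formed) = 8152 kJ
  ΔH_II = 5985 − 8152 = −2167 kJ
ΔH_I − ΔH_II = +1880 kJ, so reaction II has the more negative ΔH; |ΔH_I − ΔH_II| = 1880 kJ.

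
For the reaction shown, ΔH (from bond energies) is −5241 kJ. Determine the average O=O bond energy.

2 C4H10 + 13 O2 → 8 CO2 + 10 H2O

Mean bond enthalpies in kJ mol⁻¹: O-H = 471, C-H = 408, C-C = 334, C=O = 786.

D(O=O) ≈ 507 kJ/mol

Let D be the O=O bond energy.
Σ(broken) = 6×334 + 20×408 + 13×D = 10164 + 13D
Σ(formed) = 16×786 + 20×471 = 21996
ΔH = Σ(broken) − Σ(formed) = (10164 + 13D) − (21996) = −11832 + 13D
Setting this equal to −5241 kJ gives 13D = 6591, so D = 507 kJ/mol.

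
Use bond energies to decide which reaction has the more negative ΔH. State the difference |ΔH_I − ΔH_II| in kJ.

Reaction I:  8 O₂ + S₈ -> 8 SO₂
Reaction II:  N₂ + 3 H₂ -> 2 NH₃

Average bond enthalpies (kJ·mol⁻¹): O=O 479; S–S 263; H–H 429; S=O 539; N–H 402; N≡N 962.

Reaction I, by 2525 kJ

Reaction I:
  Bonds broken (reactants):
    O=O: 8 × 479 = 3832
    S–S: 8 × 263 = 2104
    Σ(broken) = 5936 kJ
  Bonds formed (products):
    S=O: 16 × 539 = 8624
    Σ(formed) = 8624 kJ
  ΔH_I = 5936 − 8624 = −2688 kJ
Reaction II:
  Bonds broken (reactants):
    H–H: 3 × 429 = 1287
    N≡N: 1 × 962 = 962
    Σ(broken) = 2249 kJ
  Bonds formed (products):
    N–H: 6 × 402 = 2412
    Σ(formed) = 2412 kJ
  ΔH_II = 2249 − 2412 = −163 kJ
ΔH_I − ΔH_II = −2525 kJ, so reaction I has the more negative ΔH; |ΔH_I − ΔH_II| = 2525 kJ.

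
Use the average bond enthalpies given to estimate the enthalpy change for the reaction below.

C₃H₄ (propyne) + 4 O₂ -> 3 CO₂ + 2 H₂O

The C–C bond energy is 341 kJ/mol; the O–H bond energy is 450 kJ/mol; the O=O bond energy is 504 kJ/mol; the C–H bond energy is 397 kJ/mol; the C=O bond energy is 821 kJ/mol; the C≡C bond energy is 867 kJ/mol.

Bonds broken (reactants):
  C≡C: 1 × 867 = 867
  C–C: 1 × 341 = 341
  C–H: 4 × 397 = 1588
  O=O: 4 × 504 = 2016
  Σ(broken) = 4812 kJ
Bonds formed (products):
  C=O: 6 × 821 = 4926
  O–H: 4 × 450 = 1800
  Σ(formed) = 6726 kJ
ΔH = Σ(broken) − Σ(formed) = 4812 − 6726 = −1914 kJ

ΔH ≈ −1914 kJ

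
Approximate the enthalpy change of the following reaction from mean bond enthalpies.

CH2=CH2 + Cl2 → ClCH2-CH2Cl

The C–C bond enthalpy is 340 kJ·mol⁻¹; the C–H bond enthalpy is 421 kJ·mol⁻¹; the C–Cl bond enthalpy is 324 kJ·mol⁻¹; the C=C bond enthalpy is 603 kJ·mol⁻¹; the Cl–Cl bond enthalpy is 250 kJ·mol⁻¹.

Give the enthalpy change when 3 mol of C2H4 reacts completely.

Bonds broken (reactants):
  C–H: 4 × 421 = 1684
  C=C: 1 × 603 = 603
  Cl–Cl: 1 × 250 = 250
  Σ(broken) = 2537 kJ
Bonds formed (products):
  C–C: 1 × 340 = 340
  C–Cl: 2 × 324 = 648
  C–H: 4 × 421 = 1684
  Σ(formed) = 2672 kJ
ΔH = Σ(broken) − Σ(formed) = 2537 − 2672 = −135 kJ
For 3× the reaction as written: 3 × (−135) = −405 kJ

ΔH = −405 kJ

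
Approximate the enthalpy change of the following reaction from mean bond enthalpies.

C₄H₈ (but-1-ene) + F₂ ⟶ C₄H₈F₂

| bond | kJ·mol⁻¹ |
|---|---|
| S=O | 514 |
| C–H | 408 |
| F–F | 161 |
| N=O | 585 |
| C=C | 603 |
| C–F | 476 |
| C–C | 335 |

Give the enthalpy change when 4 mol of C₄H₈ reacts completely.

ΔH = −2092 kJ

Bonds broken (reactants):
  C–C: 2 × 335 = 670
  C–H: 8 × 408 = 3264
  C=C: 1 × 603 = 603
  F–F: 1 × 161 = 161
  Σ(broken) = 4698 kJ
Bonds formed (products):
  C–C: 3 × 335 = 1005
  C–F: 2 × 476 = 952
  C–H: 8 × 408 = 3264
  Σ(formed) = 5221 kJ
ΔH = Σ(broken) − Σ(formed) = 4698 − 5221 = −523 kJ
For 4× the reaction as written: 4 × (−523) = −2092 kJ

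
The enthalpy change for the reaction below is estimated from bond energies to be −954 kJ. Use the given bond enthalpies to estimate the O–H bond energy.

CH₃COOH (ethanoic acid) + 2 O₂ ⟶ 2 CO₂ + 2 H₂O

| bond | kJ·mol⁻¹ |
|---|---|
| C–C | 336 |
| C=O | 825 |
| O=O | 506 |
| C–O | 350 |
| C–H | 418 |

D(O–H) ≈ 477 kJ/mol

Let D be the O–H bond energy.
Σ(broken) = 1×336 + 3×418 + 1×350 + 1×825 + 1×D + 2×506 = 3777 + D
Σ(formed) = 4×825 + 4×D = 3300 + 4D
ΔH = Σ(broken) − Σ(formed) = (3777 + D) − (3300 + 4D) = +477 − 3D
Setting this equal to −954 kJ gives 3D = 1431, so D = 477 kJ/mol.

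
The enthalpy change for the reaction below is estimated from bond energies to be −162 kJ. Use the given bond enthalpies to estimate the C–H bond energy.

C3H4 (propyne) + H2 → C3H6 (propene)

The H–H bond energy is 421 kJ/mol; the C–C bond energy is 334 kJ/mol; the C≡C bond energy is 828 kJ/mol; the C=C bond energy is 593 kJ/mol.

Let D be the C–H bond energy.
Σ(broken) = 1×828 + 1×334 + 4×D + 1×421 = 1583 + 4D
Σ(formed) = 1×334 + 6×D + 1×593 = 927 + 6D
ΔH = Σ(broken) − Σ(formed) = (1583 + 4D) − (927 + 6D) = +656 − 2D
Setting this equal to −162 kJ gives 2D = 818, so D = 409 kJ/mol.

D(C–H) ≈ 409 kJ/mol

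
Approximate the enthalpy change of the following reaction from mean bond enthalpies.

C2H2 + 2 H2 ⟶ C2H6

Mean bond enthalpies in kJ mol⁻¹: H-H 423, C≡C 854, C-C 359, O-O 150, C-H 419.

ΔH ≈ −335 kJ

Bonds broken (reactants):
  C≡C: 1 × 854 = 854
  C-H: 2 × 419 = 838
  H-H: 2 × 423 = 846
  Σ(broken) = 2538 kJ
Bonds formed (products):
  C-C: 1 × 359 = 359
  C-H: 6 × 419 = 2514
  Σ(formed) = 2873 kJ
ΔH = Σ(broken) − Σ(formed) = 2538 − 2873 = −335 kJ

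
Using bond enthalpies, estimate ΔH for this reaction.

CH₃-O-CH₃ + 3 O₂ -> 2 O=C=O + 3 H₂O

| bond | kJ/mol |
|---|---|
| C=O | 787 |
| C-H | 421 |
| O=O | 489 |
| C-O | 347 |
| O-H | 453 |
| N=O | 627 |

ΔH ≈ −1179 kJ

Bonds broken (reactants):
  C-H: 6 × 421 = 2526
  C-O: 2 × 347 = 694
  O=O: 3 × 489 = 1467
  Σ(broken) = 4687 kJ
Bonds formed (products):
  C=O: 4 × 787 = 3148
  O-H: 6 × 453 = 2718
  Σ(formed) = 5866 kJ
ΔH = Σ(broken) − Σ(formed) = 4687 − 5866 = −1179 kJ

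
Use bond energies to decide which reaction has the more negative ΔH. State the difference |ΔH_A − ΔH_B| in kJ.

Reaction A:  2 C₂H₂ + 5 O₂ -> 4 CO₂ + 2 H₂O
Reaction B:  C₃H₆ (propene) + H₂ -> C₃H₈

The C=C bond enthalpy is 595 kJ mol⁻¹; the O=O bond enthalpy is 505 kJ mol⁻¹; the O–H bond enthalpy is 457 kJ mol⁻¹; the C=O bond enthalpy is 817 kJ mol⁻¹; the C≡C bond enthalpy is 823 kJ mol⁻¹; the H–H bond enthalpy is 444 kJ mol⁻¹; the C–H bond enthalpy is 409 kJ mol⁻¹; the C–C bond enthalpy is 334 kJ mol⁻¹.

Reaction A:
  Bonds broken (reactants):
    C≡C: 2 × 823 = 1646
    C–H: 4 × 409 = 1636
    O=O: 5 × 505 = 2525
    Σ(broken) = 5807 kJ
  Bonds formed (products):
    C=O: 8 × 817 = 6536
    O–H: 4 × 457 = 1828
    Σ(formed) = 8364 kJ
  ΔH_A = 5807 − 8364 = −2557 kJ
Reaction B:
  Bonds broken (reactants):
    C–C: 1 × 334 = 334
    C–H: 6 × 409 = 2454
    C=C: 1 × 595 = 595
    H–H: 1 × 444 = 444
    Σ(broken) = 3827 kJ
  Bonds formed (products):
    C–C: 2 × 334 = 668
    C–H: 8 × 409 = 3272
    Σ(formed) = 3940 kJ
  ΔH_B = 3827 − 3940 = −113 kJ
ΔH_A − ΔH_B = −2444 kJ, so reaction A has the more negative ΔH; |ΔH_A − ΔH_B| = 2444 kJ.

Reaction A, by 2444 kJ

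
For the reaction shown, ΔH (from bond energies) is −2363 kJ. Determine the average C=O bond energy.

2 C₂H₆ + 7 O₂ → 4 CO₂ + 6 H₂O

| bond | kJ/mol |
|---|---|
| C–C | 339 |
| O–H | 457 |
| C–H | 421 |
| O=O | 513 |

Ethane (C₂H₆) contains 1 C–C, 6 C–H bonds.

Let D be the C=O bond energy.
Σ(broken) = 2×339 + 12×421 + 7×513 = 9321
Σ(formed) = 8×D + 12×457 = 5484 + 8D
ΔH = Σ(broken) − Σ(formed) = (9321) − (5484 + 8D) = +3837 − 8D
Setting this equal to −2363 kJ gives 8D = 6200, so D = 775 kJ/mol.

D(C=O) ≈ 775 kJ/mol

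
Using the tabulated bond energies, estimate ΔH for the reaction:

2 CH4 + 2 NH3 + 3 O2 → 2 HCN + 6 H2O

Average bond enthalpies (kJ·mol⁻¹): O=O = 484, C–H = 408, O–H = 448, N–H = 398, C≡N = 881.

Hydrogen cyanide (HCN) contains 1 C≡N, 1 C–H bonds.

Bonds broken (reactants):
  C–H: 8 × 408 = 3264
  N–H: 6 × 398 = 2388
  O=O: 3 × 484 = 1452
  Σ(broken) = 7104 kJ
Bonds formed (products):
  C≡N: 2 × 881 = 1762
  C–H: 2 × 408 = 816
  O–H: 12 × 448 = 5376
  Σ(formed) = 7954 kJ
ΔH = Σ(broken) − Σ(formed) = 7104 − 7954 = −850 kJ

ΔH ≈ −850 kJ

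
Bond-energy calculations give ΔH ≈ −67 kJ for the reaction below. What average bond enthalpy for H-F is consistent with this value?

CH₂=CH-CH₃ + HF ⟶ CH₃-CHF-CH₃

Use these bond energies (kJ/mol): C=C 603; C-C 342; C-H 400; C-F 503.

D(H-F) ≈ 575 kJ/mol

Let D be the H-F bond energy.
Σ(broken) = 1×342 + 6×400 + 1×603 + 1×D = 3345 + D
Σ(formed) = 2×342 + 1×503 + 7×400 = 3987
ΔH = Σ(broken) − Σ(formed) = (3345 + D) − (3987) = −642 + D
Setting this equal to −67 kJ gives D = 575 kJ/mol.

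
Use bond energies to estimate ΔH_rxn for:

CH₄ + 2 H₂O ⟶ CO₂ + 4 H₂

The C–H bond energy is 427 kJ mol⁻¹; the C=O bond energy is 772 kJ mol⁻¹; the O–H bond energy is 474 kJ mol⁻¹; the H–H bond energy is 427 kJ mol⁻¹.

Bonds broken (reactants):
  C–H: 4 × 427 = 1708
  O–H: 4 × 474 = 1896
  Σ(broken) = 3604 kJ
Bonds formed (products):
  C=O: 2 × 772 = 1544
  H–H: 4 × 427 = 1708
  Σ(formed) = 3252 kJ
ΔH = Σ(broken) − Σ(formed) = 3604 − 3252 = +352 kJ

ΔH ≈ +352 kJ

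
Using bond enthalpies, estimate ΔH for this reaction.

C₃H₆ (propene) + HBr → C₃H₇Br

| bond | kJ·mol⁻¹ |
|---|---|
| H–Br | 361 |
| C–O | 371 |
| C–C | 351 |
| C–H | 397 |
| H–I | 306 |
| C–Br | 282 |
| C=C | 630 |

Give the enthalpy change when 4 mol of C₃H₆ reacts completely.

ΔH = −156 kJ

Bonds broken (reactants):
  C–C: 1 × 351 = 351
  C–H: 6 × 397 = 2382
  C=C: 1 × 630 = 630
  H–Br: 1 × 361 = 361
  Σ(broken) = 3724 kJ
Bonds formed (products):
  C–Br: 1 × 282 = 282
  C–C: 2 × 351 = 702
  C–H: 7 × 397 = 2779
  Σ(formed) = 3763 kJ
ΔH = Σ(broken) − Σ(formed) = 3724 − 3763 = −39 kJ
For 4× the reaction as written: 4 × (−39) = −156 kJ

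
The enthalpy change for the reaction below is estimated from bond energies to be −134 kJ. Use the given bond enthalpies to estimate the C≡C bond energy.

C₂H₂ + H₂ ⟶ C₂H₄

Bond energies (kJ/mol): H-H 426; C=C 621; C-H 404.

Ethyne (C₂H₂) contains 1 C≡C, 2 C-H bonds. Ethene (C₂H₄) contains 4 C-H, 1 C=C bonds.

Let D be the C≡C bond energy.
Σ(broken) = 1×D + 2×404 + 1×426 = 1234 + D
Σ(formed) = 4×404 + 1×621 = 2237
ΔH = Σ(broken) − Σ(formed) = (1234 + D) − (2237) = −1003 + D
Setting this equal to −134 kJ gives D = 869 kJ/mol.

D(C≡C) ≈ 869 kJ/mol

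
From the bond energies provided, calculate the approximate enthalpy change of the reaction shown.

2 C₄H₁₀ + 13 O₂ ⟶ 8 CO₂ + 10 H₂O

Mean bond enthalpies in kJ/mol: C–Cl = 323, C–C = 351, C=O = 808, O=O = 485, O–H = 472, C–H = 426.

ΔH ≈ −5437 kJ

Bonds broken (reactants):
  C–C: 6 × 351 = 2106
  C–H: 20 × 426 = 8520
  O=O: 13 × 485 = 6305
  Σ(broken) = 16931 kJ
Bonds formed (products):
  C=O: 16 × 808 = 12928
  O–H: 20 × 472 = 9440
  Σ(formed) = 22368 kJ
ΔH = Σ(broken) − Σ(formed) = 16931 − 22368 = −5437 kJ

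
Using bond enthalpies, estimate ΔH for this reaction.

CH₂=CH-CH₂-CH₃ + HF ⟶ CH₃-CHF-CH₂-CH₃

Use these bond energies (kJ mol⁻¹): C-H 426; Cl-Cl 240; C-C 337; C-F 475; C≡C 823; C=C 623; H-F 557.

Bonds broken (reactants):
  C-C: 2 × 337 = 674
  C-H: 8 × 426 = 3408
  C=C: 1 × 623 = 623
  H-F: 1 × 557 = 557
  Σ(broken) = 5262 kJ
Bonds formed (products):
  C-C: 3 × 337 = 1011
  C-F: 1 × 475 = 475
  C-H: 9 × 426 = 3834
  Σ(formed) = 5320 kJ
ΔH = Σ(broken) − Σ(formed) = 5262 − 5320 = −58 kJ

ΔH ≈ −58 kJ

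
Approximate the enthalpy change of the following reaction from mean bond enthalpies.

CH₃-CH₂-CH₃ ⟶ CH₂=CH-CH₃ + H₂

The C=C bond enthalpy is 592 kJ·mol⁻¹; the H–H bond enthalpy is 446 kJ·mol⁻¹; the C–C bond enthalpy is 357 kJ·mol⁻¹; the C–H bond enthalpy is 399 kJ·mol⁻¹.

ΔH ≈ +117 kJ

Bonds broken (reactants):
  C–C: 2 × 357 = 714
  C–H: 8 × 399 = 3192
  Σ(broken) = 3906 kJ
Bonds formed (products):
  C–C: 1 × 357 = 357
  C–H: 6 × 399 = 2394
  C=C: 1 × 592 = 592
  H–H: 1 × 446 = 446
  Σ(formed) = 3789 kJ
ΔH = Σ(broken) − Σ(formed) = 3906 − 3789 = +117 kJ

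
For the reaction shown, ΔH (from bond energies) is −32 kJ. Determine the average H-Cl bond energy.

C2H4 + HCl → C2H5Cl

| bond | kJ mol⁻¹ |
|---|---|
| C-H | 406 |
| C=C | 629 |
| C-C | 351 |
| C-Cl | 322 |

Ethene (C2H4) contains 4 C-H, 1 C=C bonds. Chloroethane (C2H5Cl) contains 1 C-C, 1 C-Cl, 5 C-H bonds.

D(H-Cl) ≈ 418 kJ/mol

Let D be the H-Cl bond energy.
Σ(broken) = 4×406 + 1×629 + 1×D = 2253 + D
Σ(formed) = 1×351 + 1×322 + 5×406 = 2703
ΔH = Σ(broken) − Σ(formed) = (2253 + D) − (2703) = −450 + D
Setting this equal to −32 kJ gives D = 418 kJ/mol.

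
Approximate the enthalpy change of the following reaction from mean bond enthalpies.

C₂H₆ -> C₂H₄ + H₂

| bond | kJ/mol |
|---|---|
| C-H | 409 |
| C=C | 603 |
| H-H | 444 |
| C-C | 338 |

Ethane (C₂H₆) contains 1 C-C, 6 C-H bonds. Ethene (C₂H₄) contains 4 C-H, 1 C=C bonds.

ΔH ≈ +109 kJ

Bonds broken (reactants):
  C-C: 1 × 338 = 338
  C-H: 6 × 409 = 2454
  Σ(broken) = 2792 kJ
Bonds formed (products):
  C-H: 4 × 409 = 1636
  C=C: 1 × 603 = 603
  H-H: 1 × 444 = 444
  Σ(formed) = 2683 kJ
ΔH = Σ(broken) − Σ(formed) = 2792 − 2683 = +109 kJ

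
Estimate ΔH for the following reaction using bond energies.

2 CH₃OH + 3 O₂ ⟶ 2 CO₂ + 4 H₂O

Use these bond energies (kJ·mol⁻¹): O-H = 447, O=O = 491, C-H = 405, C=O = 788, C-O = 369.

ΔH ≈ −1193 kJ

Bonds broken (reactants):
  C-H: 6 × 405 = 2430
  C-O: 2 × 369 = 738
  O-H: 2 × 447 = 894
  O=O: 3 × 491 = 1473
  Σ(broken) = 5535 kJ
Bonds formed (products):
  C=O: 4 × 788 = 3152
  O-H: 8 × 447 = 3576
  Σ(formed) = 6728 kJ
ΔH = Σ(broken) − Σ(formed) = 5535 − 6728 = −1193 kJ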